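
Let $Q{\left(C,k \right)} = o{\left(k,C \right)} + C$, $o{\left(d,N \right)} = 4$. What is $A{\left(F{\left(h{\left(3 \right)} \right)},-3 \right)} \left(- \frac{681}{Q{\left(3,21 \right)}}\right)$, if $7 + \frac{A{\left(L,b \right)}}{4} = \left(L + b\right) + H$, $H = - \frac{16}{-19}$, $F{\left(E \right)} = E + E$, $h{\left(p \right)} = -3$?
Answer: $\frac{784512}{133} \approx 5898.6$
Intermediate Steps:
$F{\left(E \right)} = 2 E$
$H = \frac{16}{19}$ ($H = \left(-16\right) \left(- \frac{1}{19}\right) = \frac{16}{19} \approx 0.8421$)
$A{\left(L,b \right)} = - \frac{468}{19} + 4 L + 4 b$ ($A{\left(L,b \right)} = -28 + 4 \left(\left(L + b\right) + \frac{16}{19}\right) = -28 + 4 \left(\frac{16}{19} + L + b\right) = -28 + \left(\frac{64}{19} + 4 L + 4 b\right) = - \frac{468}{19} + 4 L + 4 b$)
$Q{\left(C,k \right)} = 4 + C$
$A{\left(F{\left(h{\left(3 \right)} \right)},-3 \right)} \left(- \frac{681}{Q{\left(3,21 \right)}}\right) = \left(- \frac{468}{19} + 4 \cdot 2 \left(-3\right) + 4 \left(-3\right)\right) \left(- \frac{681}{4 + 3}\right) = \left(- \frac{468}{19} + 4 \left(-6\right) - 12\right) \left(- \frac{681}{7}\right) = \left(- \frac{468}{19} - 24 - 12\right) \left(\left(-681\right) \frac{1}{7}\right) = \left(- \frac{1152}{19}\right) \left(- \frac{681}{7}\right) = \frac{784512}{133}$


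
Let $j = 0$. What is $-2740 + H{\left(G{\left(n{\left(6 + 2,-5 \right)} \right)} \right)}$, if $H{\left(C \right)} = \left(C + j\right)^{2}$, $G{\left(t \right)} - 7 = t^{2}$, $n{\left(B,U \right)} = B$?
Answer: $2301$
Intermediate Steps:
$G{\left(t \right)} = 7 + t^{2}$
$H{\left(C \right)} = C^{2}$ ($H{\left(C \right)} = \left(C + 0\right)^{2} = C^{2}$)
$-2740 + H{\left(G{\left(n{\left(6 + 2,-5 \right)} \right)} \right)} = -2740 + \left(7 + \left(6 + 2\right)^{2}\right)^{2} = -2740 + \left(7 + 8^{2}\right)^{2} = -2740 + \left(7 + 64\right)^{2} = -2740 + 71^{2} = -2740 + 5041 = 2301$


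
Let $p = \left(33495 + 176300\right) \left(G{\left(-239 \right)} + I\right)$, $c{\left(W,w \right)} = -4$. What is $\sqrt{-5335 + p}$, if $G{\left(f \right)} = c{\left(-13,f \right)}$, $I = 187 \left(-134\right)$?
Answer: $5 i \sqrt{210315505} \approx 72511.0 i$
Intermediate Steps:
$I = -25058$
$G{\left(f \right)} = -4$
$p = -5257882290$ ($p = \left(33495 + 176300\right) \left(-4 - 25058\right) = 209795 \left(-25062\right) = -5257882290$)
$\sqrt{-5335 + p} = \sqrt{-5335 - 5257882290} = \sqrt{-5257887625} = 5 i \sqrt{210315505}$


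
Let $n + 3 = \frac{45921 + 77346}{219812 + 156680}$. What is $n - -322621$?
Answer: $\frac{121463219323}{376492} \approx 3.2262 \cdot 10^{5}$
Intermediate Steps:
$n = - \frac{1006209}{376492}$ ($n = -3 + \frac{45921 + 77346}{219812 + 156680} = -3 + \frac{123267}{376492} = - \frac{1006209}{376492} \approx -2.6726$)
$n - -322621 = - \frac{1006209}{376492} - -322621 = - \frac{1006209}{376492} + 322621 = \frac{121463219323}{376492}$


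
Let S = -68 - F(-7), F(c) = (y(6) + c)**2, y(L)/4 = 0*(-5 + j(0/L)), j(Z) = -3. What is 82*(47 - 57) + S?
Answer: -937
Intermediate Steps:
y(L) = 0 (y(L) = 4*(0*(-5 - 3)) = 4*(0*(-8)) = 4*0 = 0)
F(c) = c**2 (F(c) = (0 + c)**2 = c**2)
S = -117 (S = -68 - 1*(-7)**2 = -68 - 1*49 = -68 - 49 = -117)
82*(47 - 57) + S = 82*(47 - 57) - 117 = 82*(-10) - 117 = -820 - 117 = -937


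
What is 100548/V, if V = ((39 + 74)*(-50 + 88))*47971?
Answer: 54/110627 ≈ 0.00048813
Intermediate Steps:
V = 205987474 (V = (113*38)*47971 = 4294*47971 = 205987474)
100548/V = 100548/205987474 = 100548*(1/205987474) = 54/110627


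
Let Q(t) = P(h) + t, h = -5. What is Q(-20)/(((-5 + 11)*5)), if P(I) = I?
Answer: -5/6 ≈ -0.83333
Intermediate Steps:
Q(t) = -5 + t
Q(-20)/(((-5 + 11)*5)) = (-5 - 20)/(((-5 + 11)*5)) = -25/(6*5) = -25/30 = -25*1/30 = -5/6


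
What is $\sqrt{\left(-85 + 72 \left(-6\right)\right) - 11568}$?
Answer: $i \sqrt{12085} \approx 109.93 i$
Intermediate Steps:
$\sqrt{\left(-85 + 72 \left(-6\right)\right) - 11568} = \sqrt{\left(-85 - 432\right) - 11568} = \sqrt{-517 - 11568} = \sqrt{-12085} = i \sqrt{12085}$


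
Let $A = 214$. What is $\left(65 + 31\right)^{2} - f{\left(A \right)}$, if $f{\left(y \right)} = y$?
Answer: $9002$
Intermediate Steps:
$\left(65 + 31\right)^{2} - f{\left(A \right)} = \left(65 + 31\right)^{2} - 214 = 96^{2} - 214 = 9216 - 214 = 9002$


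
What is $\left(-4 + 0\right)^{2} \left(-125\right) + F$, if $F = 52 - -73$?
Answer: $-1875$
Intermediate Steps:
$F = 125$ ($F = 52 + 73 = 125$)
$\left(-4 + 0\right)^{2} \left(-125\right) + F = \left(-4 + 0\right)^{2} \left(-125\right) + 125 = \left(-4\right)^{2} \left(-125\right) + 125 = 16 \left(-125\right) + 125 = -2000 + 125 = -1875$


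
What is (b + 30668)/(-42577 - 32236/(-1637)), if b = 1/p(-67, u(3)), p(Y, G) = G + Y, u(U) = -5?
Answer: -3614651515/5015974536 ≈ -0.72063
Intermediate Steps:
b = -1/72 (b = 1/(-5 - 67) = 1/(-72) = -1/72 ≈ -0.013889)
(b + 30668)/(-42577 - 32236/(-1637)) = (-1/72 + 30668)/(-42577 - 32236/(-1637)) = 2208095/(72*(-42577 - 32236*(-1/1637))) = 2208095/(72*(-42577 + 32236/1637)) = 2208095/(72*(-69666313/1637)) = (2208095/72)*(-1637/69666313) = -3614651515/5015974536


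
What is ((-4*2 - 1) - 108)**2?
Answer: 13689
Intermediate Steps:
((-4*2 - 1) - 108)**2 = ((-8 - 1) - 108)**2 = (-9 - 108)**2 = (-117)**2 = 13689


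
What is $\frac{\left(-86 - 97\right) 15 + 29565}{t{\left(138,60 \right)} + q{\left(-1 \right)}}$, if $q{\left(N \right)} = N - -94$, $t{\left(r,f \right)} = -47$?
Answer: $\frac{13410}{23} \approx 583.04$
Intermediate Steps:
$q{\left(N \right)} = 94 + N$ ($q{\left(N \right)} = N + 94 = 94 + N$)
$\frac{\left(-86 - 97\right) 15 + 29565}{t{\left(138,60 \right)} + q{\left(-1 \right)}} = \frac{\left(-86 - 97\right) 15 + 29565}{-47 + \left(94 - 1\right)} = \frac{\left(-183\right) 15 + 29565}{-47 + 93} = \frac{-2745 + 29565}{46} = 26820 \cdot \frac{1}{46} = \frac{13410}{23}$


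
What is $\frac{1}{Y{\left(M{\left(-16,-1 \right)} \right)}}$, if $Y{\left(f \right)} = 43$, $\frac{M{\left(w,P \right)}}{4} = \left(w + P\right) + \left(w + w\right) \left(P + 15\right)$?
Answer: $\frac{1}{43} \approx 0.023256$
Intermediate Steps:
$M{\left(w,P \right)} = 4 P + 4 w + 8 w \left(15 + P\right)$ ($M{\left(w,P \right)} = 4 \left(\left(w + P\right) + \left(w + w\right) \left(P + 15\right)\right) = 4 \left(\left(P + w\right) + 2 w \left(15 + P\right)\right) = 4 \left(P + w + 2 w \left(15 + P\right)\right) = 4 P + 4 w + 8 w \left(15 + P\right)$)
$\frac{1}{Y{\left(M{\left(-16,-1 \right)} \right)}} = \frac{1}{43}$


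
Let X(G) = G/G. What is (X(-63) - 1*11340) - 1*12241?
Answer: -23580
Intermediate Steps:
X(G) = 1
(X(-63) - 1*11340) - 1*12241 = (1 - 1*11340) - 1*12241 = (1 - 11340) - 12241 = -11339 - 12241 = -23580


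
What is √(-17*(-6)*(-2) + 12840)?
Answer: 18*√39 ≈ 112.41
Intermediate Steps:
√(-17*(-6)*(-2) + 12840) = √(102*(-2) + 12840) = √(-204 + 12840) = √12636 = 18*√39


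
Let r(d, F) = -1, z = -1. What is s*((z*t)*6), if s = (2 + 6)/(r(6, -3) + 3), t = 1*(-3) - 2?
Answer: 120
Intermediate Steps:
t = -5 (t = -3 - 2 = -5)
s = 4 (s = (2 + 6)/(-1 + 3) = 8/2 = 8*(½) = 4)
s*((z*t)*6) = 4*(-1*(-5)*6) = 4*(5*6) = 4*30 = 120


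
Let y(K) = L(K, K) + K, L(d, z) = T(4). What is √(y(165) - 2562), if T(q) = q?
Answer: I*√2393 ≈ 48.918*I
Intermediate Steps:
L(d, z) = 4
y(K) = 4 + K
√(y(165) - 2562) = √((4 + 165) - 2562) = √(169 - 2562) = √(-2393) = I*√2393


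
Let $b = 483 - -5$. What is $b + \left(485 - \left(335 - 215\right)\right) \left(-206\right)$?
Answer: $-74702$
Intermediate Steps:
$b = 488$ ($b = 483 + 5 = 488$)
$b + \left(485 - \left(335 - 215\right)\right) \left(-206\right) = 488 + \left(485 - \left(335 - 215\right)\right) \left(-206\right) = 488 + \left(485 - 120\right) \left(-206\right) = 488 + 365 \left(-206\right) = 488 - 75190 = -74702$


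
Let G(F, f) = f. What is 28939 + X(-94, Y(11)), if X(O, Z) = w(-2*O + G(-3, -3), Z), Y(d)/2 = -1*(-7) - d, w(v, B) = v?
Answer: 29124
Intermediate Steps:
Y(d) = 14 - 2*d (Y(d) = 2*(-1*(-7) - d) = 2*(7 - d) = 14 - 2*d)
X(O, Z) = -3 - 2*O (X(O, Z) = -2*O - 3 = -3 - 2*O)
28939 + X(-94, Y(11)) = 28939 + (-3 - 2*(-94)) = 28939 + (-3 + 188) = 28939 + 185 = 29124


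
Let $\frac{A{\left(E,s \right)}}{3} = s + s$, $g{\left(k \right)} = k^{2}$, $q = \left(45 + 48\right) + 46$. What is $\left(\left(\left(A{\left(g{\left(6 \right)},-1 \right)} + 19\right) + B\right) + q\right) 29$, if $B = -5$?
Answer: $4263$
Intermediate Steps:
$q = 139$ ($q = 93 + 46 = 139$)
$A{\left(E,s \right)} = 6 s$ ($A{\left(E,s \right)} = 3 \left(s + s\right) = 3 \cdot 2 s = 6 s$)
$\left(\left(\left(A{\left(g{\left(6 \right)},-1 \right)} + 19\right) + B\right) + q\right) 29 = \left(\left(\left(6 \left(-1\right) + 19\right) - 5\right) + 139\right) 29 = \left(\left(\left(-6 + 19\right) - 5\right) + 139\right) 29 = \left(\left(13 - 5\right) + 139\right) 29 = \left(8 + 139\right) 29 = 147 \cdot 29 = 4263$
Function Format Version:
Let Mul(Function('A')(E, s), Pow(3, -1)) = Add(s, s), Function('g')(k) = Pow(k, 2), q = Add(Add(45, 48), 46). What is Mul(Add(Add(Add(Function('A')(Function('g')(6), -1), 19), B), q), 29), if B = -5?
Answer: 4263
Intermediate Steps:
q = 139 (q = Add(93, 46) = 139)
Function('A')(E, s) = Mul(6, s) (Function('A')(E, s) = Mul(3, Add(s, s)) = Mul(3, Mul(2, s)) = Mul(6, s))
Mul(Add(Add(Add(Function('A')(Function('g')(6), -1), 19), B), q), 29) = Mul(Add(Add(Add(Mul(6, -1), 19), -5), 139), 29) = Mul(Add(Add(Add(-6, 19), -5), 139), 29) = Mul(Add(Add(13, -5), 139), 29) = Mul(Add(8, 139), 29) = Mul(147, 29) = 4263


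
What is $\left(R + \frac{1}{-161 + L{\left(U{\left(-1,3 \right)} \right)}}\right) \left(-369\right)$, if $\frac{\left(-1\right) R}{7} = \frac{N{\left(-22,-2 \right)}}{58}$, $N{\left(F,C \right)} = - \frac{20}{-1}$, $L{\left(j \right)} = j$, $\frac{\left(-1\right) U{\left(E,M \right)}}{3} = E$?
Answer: $\frac{4091841}{4582} \approx 893.03$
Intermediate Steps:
$U{\left(E,M \right)} = - 3 E$
$N{\left(F,C \right)} = 20$ ($N{\left(F,C \right)} = \left(-20\right) \left(-1\right) = 20$)
$R = - \frac{70}{29}$ ($R = - 7 \cdot \frac{20}{58} = - 7 \cdot 20 \cdot \frac{1}{58} = \left(-7\right) \frac{10}{29} = - \frac{70}{29} \approx -2.4138$)
$\left(R + \frac{1}{-161 + L{\left(U{\left(-1,3 \right)} \right)}}\right) \left(-369\right) = \left(- \frac{70}{29} + \frac{1}{-161 - -3}\right) \left(-369\right) = \left(- \frac{70}{29} + \frac{1}{-161 + 3}\right) \left(-369\right) = \left(- \frac{70}{29} + \frac{1}{-158}\right) \left(-369\right) = \left(- \frac{70}{29} - \frac{1}{158}\right) \left(-369\right) = \left(- \frac{11089}{4582}\right) \left(-369\right) = \frac{4091841}{4582}$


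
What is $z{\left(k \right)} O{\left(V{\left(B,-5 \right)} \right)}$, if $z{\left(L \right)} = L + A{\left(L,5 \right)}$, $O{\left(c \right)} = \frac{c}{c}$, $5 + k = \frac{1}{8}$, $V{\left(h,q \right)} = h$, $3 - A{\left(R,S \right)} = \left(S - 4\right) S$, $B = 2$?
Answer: $- \frac{55}{8} \approx -6.875$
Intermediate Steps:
$A{\left(R,S \right)} = 3 - S \left(-4 + S\right)$ ($A{\left(R,S \right)} = 3 - \left(S - 4\right) S = 3 - \left(-4 + S\right) S = 3 - S \left(-4 + S\right)$)
$k = - \frac{39}{8}$ ($k = -5 + \frac{1}{8} = - \frac{39}{8} \approx -4.875$)
$O{\left(c \right)} = 1$
$z{\left(L \right)} = -2 + L$ ($z{\left(L \right)} = L + \left(3 - 5^{2} + 4 \cdot 5\right) = L + \left(3 - 25 + 20\right) = L - 2 = -2 + L$)
$z{\left(k \right)} O{\left(V{\left(B,-5 \right)} \right)} = \left(-2 - \frac{39}{8}\right) 1 = \left(- \frac{55}{8}\right) 1 = - \frac{55}{8}$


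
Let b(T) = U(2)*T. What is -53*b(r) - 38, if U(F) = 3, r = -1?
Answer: 121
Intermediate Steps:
b(T) = 3*T
-53*b(r) - 38 = -159*(-1) - 38 = -53*(-3) - 38 = 159 - 38 = 121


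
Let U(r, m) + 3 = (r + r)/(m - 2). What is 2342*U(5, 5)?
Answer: 2342/3 ≈ 780.67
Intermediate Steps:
U(r, m) = -3 + 2*r/(-2 + m) (U(r, m) = -3 + (r + r)/(m - 2) = -3 + (2*r)/(-2 + m) = -3 + 2*r/(-2 + m))
2342*U(5, 5) = 2342*((6 - 3*5 + 2*5)/(-2 + 5)) = 2342*((6 - 15 + 10)/3) = 2342*((1/3)*1) = 2342*(1/3) = 2342/3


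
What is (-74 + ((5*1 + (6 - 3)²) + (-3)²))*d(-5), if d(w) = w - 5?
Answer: 510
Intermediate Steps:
d(w) = -5 + w
(-74 + ((5*1 + (6 - 3)²) + (-3)²))*d(-5) = (-74 + ((5*1 + (6 - 3)²) + (-3)²))*(-5 - 5) = (-74 + ((5 + 3²) + 9))*(-10) = (-74 + ((5 + 9) + 9))*(-10) = (-74 + (14 + 9))*(-10) = (-74 + 23)*(-10) = -51*(-10) = 510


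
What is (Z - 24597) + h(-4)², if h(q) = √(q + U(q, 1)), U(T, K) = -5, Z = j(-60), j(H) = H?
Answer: -24666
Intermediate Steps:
Z = -60
h(q) = √(-5 + q) (h(q) = √(q - 5) = √(-5 + q))
(Z - 24597) + h(-4)² = (-60 - 24597) + (√(-5 - 4))² = -24657 + (√(-9))² = -24657 + (3*I)² = -24657 - 9 = -24666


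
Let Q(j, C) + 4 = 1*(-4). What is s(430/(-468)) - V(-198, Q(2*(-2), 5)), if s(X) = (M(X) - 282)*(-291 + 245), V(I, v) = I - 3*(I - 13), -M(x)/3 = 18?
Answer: 15021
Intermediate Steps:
M(x) = -54 (M(x) = -3*18 = -54)
Q(j, C) = -8 (Q(j, C) = -4 + 1*(-4) = -4 - 4 = -8)
V(I, v) = 39 - 2*I (V(I, v) = I - 3*(-13 + I) = I + (39 - 3*I) = 39 - 2*I)
s(X) = 15456 (s(X) = (-54 - 282)*(-291 + 245) = -336*(-46) = 15456)
s(430/(-468)) - V(-198, Q(2*(-2), 5)) = 15456 - (39 - 2*(-198)) = 15456 - (39 + 396) = 15456 - 1*435 = 15456 - 435 = 15021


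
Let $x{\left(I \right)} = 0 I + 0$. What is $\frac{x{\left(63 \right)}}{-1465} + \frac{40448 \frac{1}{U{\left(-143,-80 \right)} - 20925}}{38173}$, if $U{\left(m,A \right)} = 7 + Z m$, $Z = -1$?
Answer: $- \frac{40448}{793044075} \approx -5.1003 \cdot 10^{-5}$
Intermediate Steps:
$U{\left(m,A \right)} = 7 - m$
$x{\left(I \right)} = 0$ ($x{\left(I \right)} = 0 + 0 = 0$)
$\frac{x{\left(63 \right)}}{-1465} + \frac{40448 \frac{1}{U{\left(-143,-80 \right)} - 20925}}{38173} = \frac{0}{-1465} + \frac{40448 \frac{1}{\left(7 - -143\right) - 20925}}{38173} = 0 \left(- \frac{1}{1465}\right) + \frac{40448}{\left(7 + 143\right) - 20925} \cdot \frac{1}{38173} = 0 + \frac{40448}{150 - 20925} \cdot \frac{1}{38173} = 0 + \frac{40448}{-20775} \cdot \frac{1}{38173} = 0 + 40448 \left(- \frac{1}{20775}\right) \frac{1}{38173} = 0 - \frac{40448}{793044075} = - \frac{40448}{793044075}$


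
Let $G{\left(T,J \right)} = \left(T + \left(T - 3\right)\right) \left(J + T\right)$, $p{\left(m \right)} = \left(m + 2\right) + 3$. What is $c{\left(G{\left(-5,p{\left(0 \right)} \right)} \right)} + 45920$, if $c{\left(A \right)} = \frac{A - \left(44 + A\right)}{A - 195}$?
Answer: $\frac{8954444}{195} \approx 45920.0$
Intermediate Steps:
$p{\left(m \right)} = 5 + m$ ($p{\left(m \right)} = \left(2 + m\right) + 3 = 5 + m$)
$G{\left(T,J \right)} = \left(-3 + 2 T\right) \left(J + T\right)$ ($G{\left(T,J \right)} = \left(T + \left(T - 3\right)\right) \left(J + T\right) = \left(T + \left(-3 + T\right)\right) \left(J + T\right) = \left(-3 + 2 T\right) \left(J + T\right)$)
$c{\left(A \right)} = - \frac{44}{-195 + A}$
$c{\left(G{\left(-5,p{\left(0 \right)} \right)} \right)} + 45920 = - \frac{44}{-195 + \left(- 3 \left(5 + 0\right) - -15 + 2 \left(-5\right)^{2} + 2 \left(5 + 0\right) \left(-5\right)\right)} + 45920 = - \frac{44}{-195 + \left(\left(-3\right) 5 + 15 + 2 \cdot 25 + 2 \cdot 5 \left(-5\right)\right)} + 45920 = - \frac{44}{-195 + \left(-15 + 15 + 50 - 50\right)} + 45920 = - \frac{44}{-195 + 0} + 45920 = - \frac{44}{-195} + 45920 = \left(-44\right) \left(- \frac{1}{195}\right) + 45920 = \frac{44}{195} + 45920 = \frac{8954444}{195}$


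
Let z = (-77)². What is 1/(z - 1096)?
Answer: 1/4833 ≈ 0.00020691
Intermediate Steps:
z = 5929
1/(z - 1096) = 1/(5929 - 1096) = 1/4833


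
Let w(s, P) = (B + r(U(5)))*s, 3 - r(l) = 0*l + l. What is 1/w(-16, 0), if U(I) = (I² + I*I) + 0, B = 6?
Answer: 1/656 ≈ 0.0015244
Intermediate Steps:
U(I) = 2*I² (U(I) = (I² + I²) + 0 = 2*I² + 0 = 2*I²)
r(l) = 3 - l (r(l) = 3 - (0*l + l) = 3 - (0 + l) = 3 - l)
w(s, P) = -41*s (w(s, P) = (6 + (3 - 2*5²))*s = (6 + (3 - 2*25))*s = (6 + (3 - 1*50))*s = (6 + (3 - 50))*s = (6 - 47)*s = -41*s)
1/w(-16, 0) = 1/(-41*(-16)) = 1/656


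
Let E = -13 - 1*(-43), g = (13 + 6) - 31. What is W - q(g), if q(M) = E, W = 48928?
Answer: 48898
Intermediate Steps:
g = -12 (g = 19 - 31 = -12)
E = 30 (E = -13 + 43 = 30)
q(M) = 30
W - q(g) = 48928 - 1*30 = 48928 - 30 = 48898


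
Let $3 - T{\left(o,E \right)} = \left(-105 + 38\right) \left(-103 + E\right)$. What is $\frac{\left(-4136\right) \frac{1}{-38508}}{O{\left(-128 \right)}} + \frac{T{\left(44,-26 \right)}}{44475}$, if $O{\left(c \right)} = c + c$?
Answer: $- \frac{711312361}{3653639040} \approx -0.19469$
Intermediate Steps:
$O{\left(c \right)} = 2 c$
$T{\left(o,E \right)} = -6898 + 67 E$ ($T{\left(o,E \right)} = 3 - \left(-105 + 38\right) \left(-103 + E\right) = 3 - - 67 \left(-103 + E\right) = 3 - \left(6901 - 67 E\right) = 3 + \left(-6901 + 67 E\right) = -6898 + 67 E$)
$\frac{\left(-4136\right) \frac{1}{-38508}}{O{\left(-128 \right)}} + \frac{T{\left(44,-26 \right)}}{44475} = \frac{\left(-4136\right) \frac{1}{-38508}}{2 \left(-128\right)} + \frac{-6898 + 67 \left(-26\right)}{44475} = \frac{\left(-4136\right) \left(- \frac{1}{38508}\right)}{-256} + \left(-6898 - 1742\right) \frac{1}{44475} = \frac{1034}{9627} \left(- \frac{1}{256}\right) - \frac{576}{2965} = - \frac{517}{1232256} - \frac{576}{2965} = - \frac{711312361}{3653639040}$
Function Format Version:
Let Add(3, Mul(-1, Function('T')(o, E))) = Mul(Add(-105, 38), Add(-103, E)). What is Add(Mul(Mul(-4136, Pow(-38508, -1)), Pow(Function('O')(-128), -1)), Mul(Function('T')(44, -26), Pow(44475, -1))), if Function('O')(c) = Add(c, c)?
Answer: Rational(-711312361, 3653639040) ≈ -0.19469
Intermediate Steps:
Function('O')(c) = Mul(2, c)
Function('T')(o, E) = Add(-6898, Mul(67, E)) (Function('T')(o, E) = Add(3, Mul(-1, Mul(Add(-105, 38), Add(-103, E)))) = Add(3, Mul(-1, Mul(-67, Add(-103, E)))) = Add(3, Mul(-1, Add(6901, Mul(-67, E)))) = Add(3, Add(-6901, Mul(67, E))) = Add(-6898, Mul(67, E)))
Add(Mul(Mul(-4136, Pow(-38508, -1)), Pow(Function('O')(-128), -1)), Mul(Function('T')(44, -26), Pow(44475, -1))) = Add(Mul(Mul(-4136, Pow(-38508, -1)), Pow(Mul(2, -128), -1)), Mul(Add(-6898, Mul(67, -26)), Pow(44475, -1))) = Add(Mul(Mul(-4136, Rational(-1, 38508)), Pow(-256, -1)), Mul(Add(-6898, -1742), Rational(1, 44475))) = Add(Mul(Rational(1034, 9627), Rational(-1, 256)), Mul(-8640, Rational(1, 44475))) = Add(Rational(-517, 1232256), Rational(-576, 2965)) = Rational(-711312361, 3653639040)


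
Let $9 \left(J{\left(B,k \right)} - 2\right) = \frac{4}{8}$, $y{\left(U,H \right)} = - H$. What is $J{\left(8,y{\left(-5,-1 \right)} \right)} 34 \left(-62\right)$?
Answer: $- \frac{38998}{9} \approx -4333.1$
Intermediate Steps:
$J{\left(B,k \right)} = \frac{37}{18}$ ($J{\left(B,k \right)} = 2 + \frac{4 \cdot \frac{1}{8}}{9} = 2 + \frac{1}{9} \cdot \frac{1}{2} = 2 + \frac{1}{18} = \frac{37}{18}$)
$J{\left(8,y{\left(-5,-1 \right)} \right)} 34 \left(-62\right) = \frac{37}{18} \cdot 34 \left(-62\right) = \frac{629}{9} \left(-62\right) = - \frac{38998}{9}$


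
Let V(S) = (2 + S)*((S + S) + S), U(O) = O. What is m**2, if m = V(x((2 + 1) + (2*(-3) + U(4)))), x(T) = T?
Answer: 81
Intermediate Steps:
V(S) = 3*S*(2 + S) (V(S) = (2 + S)*(2*S + S) = (2 + S)*(3*S) = 3*S*(2 + S))
m = 9 (m = 3*((2 + 1) + (2*(-3) + 4))*(2 + ((2 + 1) + (2*(-3) + 4))) = 3*(3 + (-6 + 4))*(2 + (3 + (-6 + 4))) = 3*(3 - 2)*(2 + (3 - 2)) = 3*1*(2 + 1) = 3*1*3 = 9)
m**2 = 9**2 = 81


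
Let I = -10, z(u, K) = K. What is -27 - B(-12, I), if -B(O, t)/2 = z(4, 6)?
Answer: -15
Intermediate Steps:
B(O, t) = -12 (B(O, t) = -2*6 = -12)
-27 - B(-12, I) = -27 - 1*(-12) = -27 + 12 = -15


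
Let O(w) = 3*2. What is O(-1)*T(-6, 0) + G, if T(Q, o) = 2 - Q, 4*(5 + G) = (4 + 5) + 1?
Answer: 91/2 ≈ 45.500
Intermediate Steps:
G = -5/2 (G = -5 + ((4 + 5) + 1)/4 = -5 + (9 + 1)/4 = -5 + (1/4)*10 = -5 + 5/2 = -5/2 ≈ -2.5000)
O(w) = 6
O(-1)*T(-6, 0) + G = 6*(2 - 1*(-6)) - 5/2 = 6*(2 + 6) - 5/2 = 6*8 - 5/2 = 48 - 5/2 = 91/2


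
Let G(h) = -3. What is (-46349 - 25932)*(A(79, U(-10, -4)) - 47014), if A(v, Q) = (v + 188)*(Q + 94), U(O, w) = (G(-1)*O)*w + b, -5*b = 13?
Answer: 19750855531/5 ≈ 3.9502e+9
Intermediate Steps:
b = -13/5 (b = -⅕*13 = -13/5 ≈ -2.6000)
U(O, w) = -13/5 - 3*O*w (U(O, w) = (-3*O)*w - 13/5 = -3*O*w - 13/5 = -13/5 - 3*O*w)
A(v, Q) = (94 + Q)*(188 + v) (A(v, Q) = (188 + v)*(94 + Q) = (94 + Q)*(188 + v))
(-46349 - 25932)*(A(79, U(-10, -4)) - 47014) = (-46349 - 25932)*((17672 + 94*79 + 188*(-13/5 - 3*(-10)*(-4)) + (-13/5 - 3*(-10)*(-4))*79) - 47014) = -72281*((17672 + 7426 + 188*(-13/5 - 120) + (-13/5 - 120)*79) - 47014) = -72281*((17672 + 7426 + 188*(-613/5) - 613/5*79) - 47014) = -72281*((17672 + 7426 - 115244/5 - 48427/5) - 47014) = -72281*(-38181/5 - 47014) = -72281*(-273251/5) = 19750855531/5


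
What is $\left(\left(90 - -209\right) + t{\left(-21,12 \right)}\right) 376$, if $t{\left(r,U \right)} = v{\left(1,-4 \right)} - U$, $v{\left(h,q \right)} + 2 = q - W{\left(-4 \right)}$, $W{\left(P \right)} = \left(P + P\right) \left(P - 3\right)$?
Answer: $84600$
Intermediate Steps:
$W{\left(P \right)} = 2 P \left(-3 + P\right)$
$v{\left(h,q \right)} = -58 + q$ ($v{\left(h,q \right)} = -2 + \left(q - 2 \left(-4\right) \left(-3 - 4\right)\right) = -2 + \left(q - 2 \left(-4\right) \left(-7\right)\right) = -2 + \left(q - 56\right) = -2 + \left(-56 + q\right) = -58 + q$)
$t{\left(r,U \right)} = -62 - U$ ($t{\left(r,U \right)} = \left(-58 - 4\right) - U = -62 - U$)
$\left(\left(90 - -209\right) + t{\left(-21,12 \right)}\right) 376 = \left(\left(90 - -209\right) - 74\right) 376 = \left(\left(90 + 209\right) - 74\right) 376 = \left(299 - 74\right) 376 = 225 \cdot 376 = 84600$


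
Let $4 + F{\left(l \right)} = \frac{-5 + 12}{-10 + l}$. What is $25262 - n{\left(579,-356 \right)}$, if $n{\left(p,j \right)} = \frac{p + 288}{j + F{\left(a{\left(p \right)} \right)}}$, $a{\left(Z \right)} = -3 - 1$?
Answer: $\frac{18215636}{721} \approx 25264.0$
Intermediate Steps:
$a{\left(Z \right)} = -4$ ($a{\left(Z \right)} = -3 - 1 = -4$)
$F{\left(l \right)} = -4 + \frac{7}{-10 + l}$ ($F{\left(l \right)} = -4 + \frac{-5 + 12}{-10 + l} = -4 + \frac{7}{-10 + l}$)
$n{\left(p,j \right)} = \frac{288 + p}{- \frac{9}{2} + j}$ ($n{\left(p,j \right)} = \frac{p + 288}{j + \frac{47 - -16}{-10 - 4}} = \frac{288 + p}{j + \frac{47 + 16}{-14}} = \frac{288 + p}{j - \frac{9}{2}} = \frac{288 + p}{- \frac{9}{2} + j}$)
$25262 - n{\left(579,-356 \right)} = 25262 - \frac{2 \left(288 + 579\right)}{-9 + 2 \left(-356\right)} = 25262 - 2 \frac{1}{-9 - 712} \cdot 867 = 25262 - 2 \frac{1}{-721} \cdot 867 = 25262 - 2 \left(- \frac{1}{721}\right) 867 = 25262 - - \frac{1734}{721} = 25262 + \frac{1734}{721} = \frac{18215636}{721}$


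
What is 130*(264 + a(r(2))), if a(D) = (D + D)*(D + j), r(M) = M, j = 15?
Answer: 43160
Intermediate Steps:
a(D) = 2*D*(15 + D) (a(D) = (D + D)*(D + 15) = (2*D)*(15 + D) = 2*D*(15 + D))
130*(264 + a(r(2))) = 130*(264 + 2*2*(15 + 2)) = 130*(264 + 2*2*17) = 130*(264 + 68) = 130*332 = 43160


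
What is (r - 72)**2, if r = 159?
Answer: 7569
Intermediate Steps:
(r - 72)**2 = (159 - 72)**2 = 87**2 = 7569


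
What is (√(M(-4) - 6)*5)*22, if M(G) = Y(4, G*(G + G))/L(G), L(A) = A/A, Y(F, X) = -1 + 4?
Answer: 110*I*√3 ≈ 190.53*I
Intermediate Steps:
Y(F, X) = 3
L(A) = 1
M(G) = 3 (M(G) = 3/1 = 3*1 = 3)
(√(M(-4) - 6)*5)*22 = (√(3 - 6)*5)*22 = (√(-3)*5)*22 = ((I*√3)*5)*22 = (5*I*√3)*22 = 110*I*√3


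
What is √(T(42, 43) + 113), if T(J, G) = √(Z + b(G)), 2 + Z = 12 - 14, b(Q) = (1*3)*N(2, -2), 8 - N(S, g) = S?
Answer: √(113 + √14) ≈ 10.805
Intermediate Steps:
N(S, g) = 8 - S
b(Q) = 18 (b(Q) = (1*3)*(8 - 1*2) = 3*(8 - 2) = 3*6 = 18)
Z = -4 (Z = -2 + (12 - 14) = -2 - 2 = -4)
T(J, G) = √14 (T(J, G) = √(-4 + 18) = √14)
√(T(42, 43) + 113) = √(√14 + 113) = √(113 + √14)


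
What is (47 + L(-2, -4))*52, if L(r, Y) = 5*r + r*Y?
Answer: 2340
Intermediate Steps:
L(r, Y) = 5*r + Y*r
(47 + L(-2, -4))*52 = (47 - 2*(5 - 4))*52 = (47 - 2*1)*52 = (47 - 2)*52 = 45*52 = 2340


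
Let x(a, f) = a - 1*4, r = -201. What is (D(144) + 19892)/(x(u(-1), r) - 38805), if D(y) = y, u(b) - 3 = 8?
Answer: -10018/19399 ≈ -0.51642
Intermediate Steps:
u(b) = 11 (u(b) = 3 + 8 = 11)
x(a, f) = -4 + a (x(a, f) = a - 4 = -4 + a)
(D(144) + 19892)/(x(u(-1), r) - 38805) = (144 + 19892)/((-4 + 11) - 38805) = 20036/(7 - 38805) = 20036/(-38798) = 20036*(-1/38798) = -10018/19399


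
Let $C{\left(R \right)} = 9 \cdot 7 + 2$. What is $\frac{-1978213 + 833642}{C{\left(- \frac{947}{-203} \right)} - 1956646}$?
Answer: $\frac{1144571}{1956581} \approx 0.58498$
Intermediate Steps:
$C{\left(R \right)} = 65$ ($C{\left(R \right)} = 63 + 2 = 65$)
$\frac{-1978213 + 833642}{C{\left(- \frac{947}{-203} \right)} - 1956646} = \frac{-1978213 + 833642}{65 - 1956646} = - \frac{1144571}{-1956581} = \left(-1144571\right) \left(- \frac{1}{1956581}\right) = \frac{1144571}{1956581}$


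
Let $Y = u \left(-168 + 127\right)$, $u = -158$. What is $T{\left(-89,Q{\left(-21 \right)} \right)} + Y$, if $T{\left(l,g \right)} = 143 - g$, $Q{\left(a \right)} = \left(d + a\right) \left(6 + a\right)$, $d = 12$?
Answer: $6486$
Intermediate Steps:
$Q{\left(a \right)} = \left(6 + a\right) \left(12 + a\right)$ ($Q{\left(a \right)} = \left(12 + a\right) \left(6 + a\right) = \left(6 + a\right) \left(12 + a\right)$)
$Y = 6478$ ($Y = - 158 \left(-168 + 127\right) = \left(-158\right) \left(-41\right) = 6478$)
$T{\left(-89,Q{\left(-21 \right)} \right)} + Y = \left(143 - \left(72 + \left(-21\right)^{2} + 18 \left(-21\right)\right)\right) + 6478 = \left(143 - \left(72 + 441 - 378\right)\right) + 6478 = \left(143 - 135\right) + 6478 = 8 + 6478 = 6486$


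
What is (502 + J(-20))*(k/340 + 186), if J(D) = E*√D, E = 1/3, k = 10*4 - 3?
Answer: 15882527/170 + 63277*I*√5/510 ≈ 93427.0 + 277.43*I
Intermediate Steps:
k = 37 (k = 40 - 3 = 37)
E = ⅓ ≈ 0.33333
J(D) = √D/3
(502 + J(-20))*(k/340 + 186) = (502 + √(-20)/3)*(37/340 + 186) = (502 + (2*I*√5)/3)*(37*(1/340) + 186) = (502 + 2*I*√5/3)*(37/340 + 186) = (502 + 2*I*√5/3)*(63277/340) = 15882527/170 + 63277*I*√5/510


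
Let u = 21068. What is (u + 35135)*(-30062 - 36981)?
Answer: -3768017729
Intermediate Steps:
(u + 35135)*(-30062 - 36981) = (21068 + 35135)*(-30062 - 36981) = 56203*(-67043) = -3768017729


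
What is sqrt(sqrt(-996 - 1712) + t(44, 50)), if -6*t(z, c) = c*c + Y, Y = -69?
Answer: sqrt(-14586 + 72*I*sqrt(677))/6 ≈ 1.29 + 20.17*I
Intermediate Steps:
t(z, c) = 23/2 - c**2/6 (t(z, c) = -(c*c - 69)/6 = -(c**2 - 69)/6 = -(-69 + c**2)/6 = 23/2 - c**2/6)
sqrt(sqrt(-996 - 1712) + t(44, 50)) = sqrt(sqrt(-996 - 1712) + (23/2 - 1/6*50**2)) = sqrt(sqrt(-2708) + (23/2 - 1/6*2500)) = sqrt(2*I*sqrt(677) + (23/2 - 1250/3)) = sqrt(2*I*sqrt(677) - 2431/6) = sqrt(-2431/6 + 2*I*sqrt(677))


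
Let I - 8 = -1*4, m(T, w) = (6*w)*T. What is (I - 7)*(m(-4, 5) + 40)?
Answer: 240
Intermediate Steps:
m(T, w) = 6*T*w
I = 4 (I = 8 - 1*4 = 8 - 4 = 4)
(I - 7)*(m(-4, 5) + 40) = (4 - 7)*(6*(-4)*5 + 40) = -3*(-120 + 40) = -3*(-80) = 240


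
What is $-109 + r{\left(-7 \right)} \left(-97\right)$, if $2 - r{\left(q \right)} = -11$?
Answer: $-1370$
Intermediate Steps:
$r{\left(q \right)} = 13$ ($r{\left(q \right)} = 2 - -11 = 2 + 11 = 13$)
$-109 + r{\left(-7 \right)} \left(-97\right) = -109 + 13 \left(-97\right) = -109 - 1261 = -1370$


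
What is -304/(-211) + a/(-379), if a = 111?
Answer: 91795/79969 ≈ 1.1479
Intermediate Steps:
-304/(-211) + a/(-379) = -304/(-211) + 111/(-379) = -304*(-1/211) + 111*(-1/379) = 304/211 - 111/379 = 91795/79969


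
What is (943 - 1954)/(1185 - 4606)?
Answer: 1011/3421 ≈ 0.29553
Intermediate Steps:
(943 - 1954)/(1185 - 4606) = -1011/(-3421) = -1011*(-1/3421) = 1011/3421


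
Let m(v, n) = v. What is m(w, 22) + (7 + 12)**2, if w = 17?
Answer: 378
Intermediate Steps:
m(w, 22) + (7 + 12)**2 = 17 + (7 + 12)**2 = 17 + 19**2 = 17 + 361 = 378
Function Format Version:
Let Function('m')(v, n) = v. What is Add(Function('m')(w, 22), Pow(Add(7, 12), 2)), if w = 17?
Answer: 378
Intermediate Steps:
Add(Function('m')(w, 22), Pow(Add(7, 12), 2)) = Add(17, Pow(Add(7, 12), 2)) = Add(17, Pow(19, 2)) = Add(17, 361) = 378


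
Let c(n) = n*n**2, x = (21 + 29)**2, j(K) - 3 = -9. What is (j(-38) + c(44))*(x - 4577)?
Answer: -176914706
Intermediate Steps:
j(K) = -6 (j(K) = 3 - 9 = -6)
x = 2500 (x = 50**2 = 2500)
c(n) = n**3
(j(-38) + c(44))*(x - 4577) = (-6 + 44**3)*(2500 - 4577) = (-6 + 85184)*(-2077) = 85178*(-2077) = -176914706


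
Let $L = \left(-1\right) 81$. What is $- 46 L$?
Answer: $3726$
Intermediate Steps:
$L = -81$
$- 46 L = \left(-46\right) \left(-81\right) = 3726$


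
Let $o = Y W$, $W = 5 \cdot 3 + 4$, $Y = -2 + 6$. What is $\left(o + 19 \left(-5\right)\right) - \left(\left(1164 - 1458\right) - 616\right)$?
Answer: $891$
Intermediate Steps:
$Y = 4$
$W = 19$ ($W = 15 + 4 = 19$)
$o = 76$ ($o = 4 \cdot 19 = 76$)
$\left(o + 19 \left(-5\right)\right) - \left(\left(1164 - 1458\right) - 616\right) = \left(76 + 19 \left(-5\right)\right) - \left(\left(1164 - 1458\right) - 616\right) = \left(76 - 95\right) - \left(-294 - 616\right) = -19 - -910 = -19 + 910 = 891$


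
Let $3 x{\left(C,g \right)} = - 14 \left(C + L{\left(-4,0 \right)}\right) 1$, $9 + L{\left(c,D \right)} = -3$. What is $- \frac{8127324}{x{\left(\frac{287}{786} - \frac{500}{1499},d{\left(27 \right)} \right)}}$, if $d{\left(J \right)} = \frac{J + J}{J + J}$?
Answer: $- \frac{14363590379004}{98709485} \approx -1.4551 \cdot 10^{5}$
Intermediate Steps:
$L{\left(c,D \right)} = -12$ ($L{\left(c,D \right)} = -9 - 3 = -12$)
$d{\left(J \right)} = 1$ ($d{\left(J \right)} = \frac{2 J}{2 J} = 2 J \frac{1}{2 J} = 1$)
$x{\left(C,g \right)} = 56 - \frac{14 C}{3}$ ($x{\left(C,g \right)} = \frac{- 14 \left(C - 12\right) 1}{3} = \frac{- 14 \left(-12 + C\right) 1}{3} = \frac{\left(168 - 14 C\right) 1}{3} = \frac{168 - 14 C}{3} = 56 - \frac{14 C}{3}$)
$- \frac{8127324}{x{\left(\frac{287}{786} - \frac{500}{1499},d{\left(27 \right)} \right)}} = - \frac{8127324}{56 - \frac{14 \left(\frac{287}{786} - \frac{500}{1499}\right)}{3}} = - \frac{8127324}{56 - \frac{260491}{1767321}} = - \frac{8127324}{\frac{98709485}{1767321}} = \left(-8127324\right) \frac{1767321}{98709485} = - \frac{14363590379004}{98709485}$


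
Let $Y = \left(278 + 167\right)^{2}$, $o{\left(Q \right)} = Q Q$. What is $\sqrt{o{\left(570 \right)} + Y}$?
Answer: $5 \sqrt{20917} \approx 723.14$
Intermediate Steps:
$o{\left(Q \right)} = Q^{2}$
$Y = 198025$ ($Y = 445^{2} = 198025$)
$\sqrt{o{\left(570 \right)} + Y} = \sqrt{570^{2} + 198025} = \sqrt{324900 + 198025} = \sqrt{522925} = 5 \sqrt{20917}$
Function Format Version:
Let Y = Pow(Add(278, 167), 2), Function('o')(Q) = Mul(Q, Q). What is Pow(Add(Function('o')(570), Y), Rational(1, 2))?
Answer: Mul(5, Pow(20917, Rational(1, 2))) ≈ 723.14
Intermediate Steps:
Function('o')(Q) = Pow(Q, 2)
Y = 198025 (Y = Pow(445, 2) = 198025)
Pow(Add(Function('o')(570), Y), Rational(1, 2)) = Pow(Add(Pow(570, 2), 198025), Rational(1, 2)) = Pow(Add(324900, 198025), Rational(1, 2)) = Pow(522925, Rational(1, 2)) = Mul(5, Pow(20917, Rational(1, 2)))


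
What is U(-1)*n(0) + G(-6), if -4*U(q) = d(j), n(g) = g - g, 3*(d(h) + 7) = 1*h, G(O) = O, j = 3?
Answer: -6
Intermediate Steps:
d(h) = -7 + h/3 (d(h) = -7 + (1*h)/3 = -7 + h/3)
n(g) = 0
U(q) = 3/2 (U(q) = -(-7 + (⅓)*3)/4 = -(-7 + 1)/4 = -¼*(-6) = 3/2)
U(-1)*n(0) + G(-6) = (3/2)*0 - 6 = 0 - 6 = -6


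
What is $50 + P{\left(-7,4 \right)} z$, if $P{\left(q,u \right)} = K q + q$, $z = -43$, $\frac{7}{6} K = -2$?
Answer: $-165$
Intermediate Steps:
$K = - \frac{12}{7}$ ($K = \frac{6}{7} \left(-2\right) = - \frac{12}{7} \approx -1.7143$)
$P{\left(q,u \right)} = - \frac{5 q}{7}$ ($P{\left(q,u \right)} = - \frac{12 q}{7} + q = - \frac{5 q}{7}$)
$50 + P{\left(-7,4 \right)} z = 50 + \left(- \frac{5}{7}\right) \left(-7\right) \left(-43\right) = 50 + 5 \left(-43\right) = 50 - 215 = -165$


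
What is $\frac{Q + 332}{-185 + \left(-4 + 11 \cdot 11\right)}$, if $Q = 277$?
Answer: $- \frac{609}{68} \approx -8.9559$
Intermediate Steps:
$\frac{Q + 332}{-185 + \left(-4 + 11 \cdot 11\right)} = \frac{277 + 332}{-185 + \left(-4 + 11 \cdot 11\right)} = \frac{609}{-185 + \left(-4 + 121\right)} = \frac{609}{-185 + 117} = \frac{609}{-68} = 609 \left(- \frac{1}{68}\right) = - \frac{609}{68}$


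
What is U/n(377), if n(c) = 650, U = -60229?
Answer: -4633/50 ≈ -92.660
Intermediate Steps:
U/n(377) = -60229/650 = -60229*1/650 = -4633/50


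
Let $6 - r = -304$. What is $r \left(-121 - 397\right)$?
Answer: $-160580$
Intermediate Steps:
$r = 310$ ($r = 6 - -304 = 6 + 304 = 310$)
$r \left(-121 - 397\right) = 310 \left(-121 - 397\right) = 310 \left(-518\right) = -160580$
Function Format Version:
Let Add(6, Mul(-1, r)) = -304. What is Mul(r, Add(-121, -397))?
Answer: -160580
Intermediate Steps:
r = 310 (r = Add(6, Mul(-1, -304)) = Add(6, 304) = 310)
Mul(r, Add(-121, -397)) = Mul(310, Add(-121, -397)) = Mul(310, -518) = -160580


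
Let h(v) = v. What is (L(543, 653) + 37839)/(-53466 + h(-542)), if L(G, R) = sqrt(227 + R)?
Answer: -37839/54008 - sqrt(55)/13502 ≈ -0.70117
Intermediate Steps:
(L(543, 653) + 37839)/(-53466 + h(-542)) = (sqrt(227 + 653) + 37839)/(-53466 - 542) = (sqrt(880) + 37839)/(-54008) = (4*sqrt(55) + 37839)*(-1/54008) = (37839 + 4*sqrt(55))*(-1/54008) = -37839/54008 - sqrt(55)/13502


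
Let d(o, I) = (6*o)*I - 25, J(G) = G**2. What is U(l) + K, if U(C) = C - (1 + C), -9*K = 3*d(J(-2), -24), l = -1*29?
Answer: 598/3 ≈ 199.33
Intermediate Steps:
l = -29
d(o, I) = -25 + 6*I*o (d(o, I) = 6*I*o - 25 = -25 + 6*I*o)
K = 601/3 (K = -(-25 + 6*(-24)*(-2)**2)/3 = -(-25 + 6*(-24)*4)/3 = -(-25 - 576)/3 = -(-601)/3 = -1/9*(-1803) = 601/3 ≈ 200.33)
U(C) = -1 (U(C) = C + (-1 - C) = -1)
U(l) + K = -1 + 601/3 = 598/3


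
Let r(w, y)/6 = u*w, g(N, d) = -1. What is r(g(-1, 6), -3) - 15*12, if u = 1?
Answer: -186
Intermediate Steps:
r(w, y) = 6*w (r(w, y) = 6*(1*w) = 6*w)
r(g(-1, 6), -3) - 15*12 = 6*(-1) - 15*12 = -6 - 180 = -186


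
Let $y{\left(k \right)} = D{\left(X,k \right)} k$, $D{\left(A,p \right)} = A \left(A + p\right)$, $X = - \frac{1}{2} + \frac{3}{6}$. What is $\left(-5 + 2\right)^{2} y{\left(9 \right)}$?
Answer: $0$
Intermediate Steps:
$X = 0$ ($X = \left(-1\right) \frac{1}{2} + 3 \cdot \frac{1}{6} = - \frac{1}{2} + \frac{1}{2} = 0$)
$y{\left(k \right)} = 0$ ($y{\left(k \right)} = 0 \left(0 + k\right) k = 0 k k = 0 k = 0$)
$\left(-5 + 2\right)^{2} y{\left(9 \right)} = \left(-5 + 2\right)^{2} \cdot 0 = \left(-3\right)^{2} \cdot 0 = 9 \cdot 0 = 0$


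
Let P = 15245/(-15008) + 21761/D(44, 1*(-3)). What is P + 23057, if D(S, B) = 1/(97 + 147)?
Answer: 80033761683/15008 ≈ 5.3327e+6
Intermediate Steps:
D(S, B) = 1/244
P = 79687722227/15008 (P = 15245/(-15008) + 21761/(1/244) = 15245*(-1/15008) + 21761*244 = -15245/15008 + 5309684 = 79687722227/15008 ≈ 5.3097e+6)
P + 23057 = 79687722227/15008 + 23057 = 80033761683/15008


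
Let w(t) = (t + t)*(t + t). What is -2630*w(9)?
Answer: -852120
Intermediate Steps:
w(t) = 4*t² (w(t) = (2*t)*(2*t) = 4*t²)
-2630*w(9) = -10520*9² = -10520*81 = -2630*324 = -852120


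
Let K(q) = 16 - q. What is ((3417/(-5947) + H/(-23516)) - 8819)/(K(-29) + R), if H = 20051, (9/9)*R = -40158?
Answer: 411177892819/1869929696892 ≈ 0.21989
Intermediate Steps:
R = -40158
((3417/(-5947) + H/(-23516)) - 8819)/(K(-29) + R) = ((3417/(-5947) + 20051/(-23516)) - 8819)/((16 - 1*(-29)) - 40158) = ((3417*(-1/5947) + 20051*(-1/23516)) - 8819)/((16 + 29) - 40158) = ((-3417/5947 - 20051/23516) - 8819)/(45 - 40158) = (-199597469/139849652 - 8819)/(-40113) = -1233533678457/139849652*(-1/40113) = 411177892819/1869929696892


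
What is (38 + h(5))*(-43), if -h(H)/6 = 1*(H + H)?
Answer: 946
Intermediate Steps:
h(H) = -12*H (h(H) = -6*(H + H) = -6*2*H = -12*H)
(38 + h(5))*(-43) = (38 - 12*5)*(-43) = (38 - 60)*(-43) = -22*(-43) = 946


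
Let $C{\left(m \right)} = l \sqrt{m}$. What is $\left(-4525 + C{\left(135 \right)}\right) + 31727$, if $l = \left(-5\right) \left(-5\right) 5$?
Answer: $27202 + 375 \sqrt{15} \approx 28654.0$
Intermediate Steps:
$l = 125$ ($l = 25 \cdot 5 = 125$)
$C{\left(m \right)} = 125 \sqrt{m}$
$\left(-4525 + C{\left(135 \right)}\right) + 31727 = \left(-4525 + 125 \sqrt{135}\right) + 31727 = \left(-4525 + 125 \cdot 3 \sqrt{15}\right) + 31727 = \left(-4525 + 375 \sqrt{15}\right) + 31727 = 27202 + 375 \sqrt{15}$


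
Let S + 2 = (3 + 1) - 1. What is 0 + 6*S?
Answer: 6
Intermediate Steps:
S = 1 (S = -2 + ((3 + 1) - 1) = -2 + (4 - 1) = -2 + 3 = 1)
0 + 6*S = 0 + 6*1 = 0 + 6 = 6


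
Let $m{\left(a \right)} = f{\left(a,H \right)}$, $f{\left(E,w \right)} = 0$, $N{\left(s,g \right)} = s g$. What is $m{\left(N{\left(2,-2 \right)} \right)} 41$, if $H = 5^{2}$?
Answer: $0$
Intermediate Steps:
$N{\left(s,g \right)} = g s$
$H = 25$
$m{\left(a \right)} = 0$
$m{\left(N{\left(2,-2 \right)} \right)} 41 = 0 \cdot 41 = 0$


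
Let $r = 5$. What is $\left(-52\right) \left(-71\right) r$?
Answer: $18460$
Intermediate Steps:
$\left(-52\right) \left(-71\right) r = \left(-52\right) \left(-71\right) 5 = 3692 \cdot 5 = 18460$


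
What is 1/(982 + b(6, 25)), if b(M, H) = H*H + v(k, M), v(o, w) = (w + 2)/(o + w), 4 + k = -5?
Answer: 3/4813 ≈ 0.00062331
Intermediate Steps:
k = -9 (k = -4 - 5 = -9)
v(o, w) = (2 + w)/(o + w)
b(M, H) = H² + (2 + M)/(-9 + M) (b(M, H) = H*H + (2 + M)/(-9 + M) = H² + (2 + M)/(-9 + M))
1/(982 + b(6, 25)) = 1/(982 + (2 + 6 + 25²*(-9 + 6))/(-9 + 6)) = 1/(982 + (2 + 6 + 625*(-3))/(-3)) = 1/(982 - (2 + 6 - 1875)/3) = 1/(982 - ⅓*(-1867)) = 1/(982 + 1867/3) = 1/(4813/3) = 3/4813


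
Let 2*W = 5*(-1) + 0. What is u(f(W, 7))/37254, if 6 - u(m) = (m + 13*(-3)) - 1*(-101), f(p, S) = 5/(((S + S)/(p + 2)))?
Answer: -521/347704 ≈ -0.0014984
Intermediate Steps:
W = -5/2 (W = (5*(-1) + 0)/2 = (-5 + 0)/2 = (1/2)*(-5) = -5/2 ≈ -2.5000)
f(p, S) = 5*(2 + p)/(2*S) (f(p, S) = 5/(((2*S)/(2 + p))) = 5/((2*S/(2 + p))) = 5*((2 + p)/(2*S)) = 5*(2 + p)/(2*S))
u(m) = -56 - m (u(m) = 6 - ((m + 13*(-3)) - 1*(-101)) = 6 - ((m - 39) + 101) = 6 - ((-39 + m) + 101) = 6 - (62 + m) = 6 + (-62 - m) = -56 - m)
u(f(W, 7))/37254 = (-56 - 5*(2 - 5/2)/(2*7))/37254 = (-56 - 5*(-1)/(2*7*2))*(1/37254) = (-56 - 1*(-5/28))*(1/37254) = (-56 + 5/28)*(1/37254) = -1563/28*1/37254 = -521/347704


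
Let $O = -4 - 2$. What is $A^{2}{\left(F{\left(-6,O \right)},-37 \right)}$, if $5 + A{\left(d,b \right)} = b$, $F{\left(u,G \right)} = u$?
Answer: $1764$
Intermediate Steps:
$O = -6$
$A{\left(d,b \right)} = -5 + b$
$A^{2}{\left(F{\left(-6,O \right)},-37 \right)} = \left(-5 - 37\right)^{2} = \left(-42\right)^{2} = 1764$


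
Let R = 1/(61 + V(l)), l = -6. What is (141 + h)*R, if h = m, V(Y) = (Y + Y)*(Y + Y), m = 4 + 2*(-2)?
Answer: 141/205 ≈ 0.68781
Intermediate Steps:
m = 0 (m = 4 - 4 = 0)
V(Y) = 4*Y² (V(Y) = (2*Y)*(2*Y) = 4*Y²)
h = 0
R = 1/205 (R = 1/(61 + 4*(-6)²) = 1/(61 + 4*36) = 1/(61 + 144) = 1/205 ≈ 0.0048781)
(141 + h)*R = (141 + 0)*(1/205) = 141*(1/205) = 141/205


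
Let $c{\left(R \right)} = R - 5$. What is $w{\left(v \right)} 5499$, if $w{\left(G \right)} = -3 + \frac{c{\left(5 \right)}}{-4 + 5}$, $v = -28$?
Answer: $-16497$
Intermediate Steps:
$c{\left(R \right)} = -5 + R$
$w{\left(G \right)} = -3$ ($w{\left(G \right)} = -3 + \frac{-5 + 5}{-4 + 5} = -3 + \frac{0}{1} = -3 + 0 \cdot 1 = -3 + 0 = -3$)
$w{\left(v \right)} 5499 = \left(-3\right) 5499 = -16497$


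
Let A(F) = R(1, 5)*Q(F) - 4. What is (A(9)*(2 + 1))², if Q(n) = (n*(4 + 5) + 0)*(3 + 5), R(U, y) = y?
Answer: 94245264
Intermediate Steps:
Q(n) = 72*n (Q(n) = (n*9 + 0)*8 = (9*n + 0)*8 = (9*n)*8 = 72*n)
A(F) = -4 + 360*F (A(F) = 5*(72*F) - 4 = 360*F - 4 = -4 + 360*F)
(A(9)*(2 + 1))² = ((-4 + 360*9)*(2 + 1))² = ((-4 + 3240)*3)² = (3236*3)² = 9708² = 94245264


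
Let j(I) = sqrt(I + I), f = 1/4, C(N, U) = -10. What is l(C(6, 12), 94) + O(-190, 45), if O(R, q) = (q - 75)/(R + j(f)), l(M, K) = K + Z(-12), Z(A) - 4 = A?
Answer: 6220514/72199 + 30*sqrt(2)/72199 ≈ 86.158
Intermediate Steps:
f = 1/4 ≈ 0.25000
Z(A) = 4 + A
j(I) = sqrt(2)*sqrt(I) (j(I) = sqrt(2*I) = sqrt(2)*sqrt(I))
l(M, K) = -8 + K (l(M, K) = K + (4 - 12) = K - 8 = -8 + K)
O(R, q) = (-75 + q)/(R + sqrt(2)/2) (O(R, q) = (q - 75)/(R + sqrt(2)*sqrt(1/4)) = (-75 + q)/(R + sqrt(2)*(1/2)) = (-75 + q)/(R + sqrt(2)/2))
l(C(6, 12), 94) + O(-190, 45) = (-8 + 94) + 2*(-75 + 45)/(sqrt(2) + 2*(-190)) = 86 + 2*(-30)/(sqrt(2) - 380) = 86 + 2*(-30)/(-380 + sqrt(2)) = 86 - 60/(-380 + sqrt(2))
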